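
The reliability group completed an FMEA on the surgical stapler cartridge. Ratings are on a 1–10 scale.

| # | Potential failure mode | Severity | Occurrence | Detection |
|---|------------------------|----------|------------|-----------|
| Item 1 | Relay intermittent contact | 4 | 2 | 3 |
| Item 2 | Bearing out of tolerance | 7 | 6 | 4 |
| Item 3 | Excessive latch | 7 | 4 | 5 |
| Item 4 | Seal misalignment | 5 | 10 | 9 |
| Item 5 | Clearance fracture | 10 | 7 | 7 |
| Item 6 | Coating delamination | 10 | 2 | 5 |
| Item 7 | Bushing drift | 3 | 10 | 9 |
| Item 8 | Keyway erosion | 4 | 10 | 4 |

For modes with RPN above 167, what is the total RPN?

1378

RPN = Severity × Occurrence × Detection:
  Item 1: 4 × 2 × 3 = 24
  Item 2: 7 × 6 × 4 = 168
  Item 3: 7 × 4 × 5 = 140
  Item 4: 5 × 10 × 9 = 450
  Item 5: 10 × 7 × 7 = 490
  Item 6: 10 × 2 × 5 = 100
  Item 7: 3 × 10 × 9 = 270
  Item 8: 4 × 10 × 4 = 160
RPN > 167: Item 2 (168), Item 4 (450), Item 5 (490), Item 7 (270).
Sum: 168 + 450 + 490 + 270 = 1378.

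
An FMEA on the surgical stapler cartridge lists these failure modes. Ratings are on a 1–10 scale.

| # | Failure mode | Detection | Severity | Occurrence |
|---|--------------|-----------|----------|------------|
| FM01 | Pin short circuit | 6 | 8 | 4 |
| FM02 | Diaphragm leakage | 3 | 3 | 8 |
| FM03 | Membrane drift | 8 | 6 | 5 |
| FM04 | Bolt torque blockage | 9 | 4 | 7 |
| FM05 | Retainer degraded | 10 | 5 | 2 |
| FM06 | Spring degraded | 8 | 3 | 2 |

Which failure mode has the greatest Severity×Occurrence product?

Criticality = Severity × Occurrence:
  FM01: 8 × 4 = 32
  FM02: 3 × 8 = 24
  FM03: 6 × 5 = 30
  FM04: 4 × 7 = 28
  FM05: 5 × 2 = 10
  FM06: 3 × 2 = 6
Highest criticality is 32 → FM01.

FM01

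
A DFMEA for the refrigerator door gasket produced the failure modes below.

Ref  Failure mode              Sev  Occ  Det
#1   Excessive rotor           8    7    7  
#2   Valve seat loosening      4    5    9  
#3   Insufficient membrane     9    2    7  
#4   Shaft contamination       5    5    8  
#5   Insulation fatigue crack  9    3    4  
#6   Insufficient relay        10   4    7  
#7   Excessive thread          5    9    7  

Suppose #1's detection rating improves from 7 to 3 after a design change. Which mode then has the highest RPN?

#7

RPN = Severity × Occurrence × Detection:
  #1: 8 × 7 × 7 = 392
  #2: 4 × 5 × 9 = 180
  #3: 9 × 2 × 7 = 126
  #4: 5 × 5 × 8 = 200
  #5: 9 × 3 × 4 = 108
  #6: 10 × 4 × 7 = 280
  #7: 5 × 9 × 7 = 315
After action: #1 → 8 × 7 × 3 = 168.
Revised RPNs: #7=315, #6=280, #4=200, #2=180, #1=168, #3=126, #5=108.
Highest is now #7 (315).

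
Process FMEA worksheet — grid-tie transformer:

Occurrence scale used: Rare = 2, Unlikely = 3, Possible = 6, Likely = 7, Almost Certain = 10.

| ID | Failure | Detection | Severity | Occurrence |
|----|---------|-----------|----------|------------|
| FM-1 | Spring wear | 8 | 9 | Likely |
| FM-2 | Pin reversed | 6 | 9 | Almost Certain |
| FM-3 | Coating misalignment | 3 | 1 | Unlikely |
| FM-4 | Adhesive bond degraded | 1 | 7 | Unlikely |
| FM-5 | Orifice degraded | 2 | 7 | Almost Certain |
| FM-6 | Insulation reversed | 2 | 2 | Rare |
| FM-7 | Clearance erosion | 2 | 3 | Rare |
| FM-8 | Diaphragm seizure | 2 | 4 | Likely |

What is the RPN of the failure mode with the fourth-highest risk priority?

56

RPN = Severity × Occurrence × Detection:
  FM-1: 9 × 7 × 8 = 504
  FM-2: 9 × 10 × 6 = 540
  FM-3: 1 × 3 × 3 = 9
  FM-4: 7 × 3 × 1 = 21
  FM-5: 7 × 10 × 2 = 140
  FM-6: 2 × 2 × 2 = 8
  FM-7: 3 × 2 × 2 = 12
  FM-8: 4 × 7 × 2 = 56
Sorted descending: 540, 504, 140, 56, 21, 12, 9, 8.
The fourth-highest RPN is 56 (FM-8).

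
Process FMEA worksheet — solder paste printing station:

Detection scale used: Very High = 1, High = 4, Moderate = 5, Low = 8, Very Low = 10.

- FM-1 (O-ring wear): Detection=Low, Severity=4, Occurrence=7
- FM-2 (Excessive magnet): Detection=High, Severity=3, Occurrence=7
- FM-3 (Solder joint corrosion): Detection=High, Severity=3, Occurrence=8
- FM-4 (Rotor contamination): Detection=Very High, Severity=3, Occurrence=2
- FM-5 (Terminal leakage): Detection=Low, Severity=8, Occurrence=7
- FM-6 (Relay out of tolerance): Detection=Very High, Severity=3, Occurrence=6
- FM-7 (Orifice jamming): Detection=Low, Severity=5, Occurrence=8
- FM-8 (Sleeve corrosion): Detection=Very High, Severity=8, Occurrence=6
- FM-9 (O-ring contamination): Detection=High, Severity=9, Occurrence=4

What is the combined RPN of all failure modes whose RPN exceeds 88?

RPN = Severity × Occurrence × Detection:
  FM-1: 4 × 7 × 8 = 224
  FM-2: 3 × 7 × 4 = 84
  FM-3: 3 × 8 × 4 = 96
  FM-4: 3 × 2 × 1 = 6
  FM-5: 8 × 7 × 8 = 448
  FM-6: 3 × 6 × 1 = 18
  FM-7: 5 × 8 × 8 = 320
  FM-8: 8 × 6 × 1 = 48
  FM-9: 9 × 4 × 4 = 144
RPN > 88: FM-1 (224), FM-3 (96), FM-5 (448), FM-7 (320), FM-9 (144).
Sum: 224 + 96 + 448 + 320 + 144 = 1232.

1232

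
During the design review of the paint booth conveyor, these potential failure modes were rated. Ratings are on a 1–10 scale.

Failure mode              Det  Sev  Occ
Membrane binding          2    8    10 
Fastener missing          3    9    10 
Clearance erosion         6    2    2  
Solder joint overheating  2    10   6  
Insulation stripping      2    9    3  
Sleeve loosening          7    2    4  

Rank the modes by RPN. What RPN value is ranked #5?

54

RPN = Severity × Occurrence × Detection:
  Membrane binding: 8 × 10 × 2 = 160
  Fastener missing: 9 × 10 × 3 = 270
  Clearance erosion: 2 × 2 × 6 = 24
  Solder joint overheating: 10 × 6 × 2 = 120
  Insulation stripping: 9 × 3 × 2 = 54
  Sleeve loosening: 2 × 4 × 7 = 56
Sorted descending: 270, 160, 120, 56, 54, 24.
The fifth-highest RPN is 54 (Insulation stripping).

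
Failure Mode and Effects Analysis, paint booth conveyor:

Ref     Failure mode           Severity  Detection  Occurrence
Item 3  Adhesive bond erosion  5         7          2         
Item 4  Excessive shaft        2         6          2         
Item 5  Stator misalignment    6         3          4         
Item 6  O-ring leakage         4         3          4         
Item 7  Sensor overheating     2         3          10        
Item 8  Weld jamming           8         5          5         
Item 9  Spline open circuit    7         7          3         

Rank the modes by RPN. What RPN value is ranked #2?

147

RPN = Severity × Occurrence × Detection:
  Item 3: 5 × 2 × 7 = 70
  Item 4: 2 × 2 × 6 = 24
  Item 5: 6 × 4 × 3 = 72
  Item 6: 4 × 4 × 3 = 48
  Item 7: 2 × 10 × 3 = 60
  Item 8: 8 × 5 × 5 = 200
  Item 9: 7 × 3 × 7 = 147
Sorted descending: 200, 147, 72, 70, 60, 48, 24.
The second-highest RPN is 147 (Item 9).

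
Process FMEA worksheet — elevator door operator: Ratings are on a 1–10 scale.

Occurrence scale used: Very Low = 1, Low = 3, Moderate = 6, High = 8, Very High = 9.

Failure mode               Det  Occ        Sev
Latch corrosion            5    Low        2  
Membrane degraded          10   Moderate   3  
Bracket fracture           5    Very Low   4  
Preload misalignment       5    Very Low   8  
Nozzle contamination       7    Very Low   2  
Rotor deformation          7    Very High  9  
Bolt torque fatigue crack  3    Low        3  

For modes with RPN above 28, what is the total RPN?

RPN = Severity × Occurrence × Detection:
  Latch corrosion: 2 × 3 × 5 = 30
  Membrane degraded: 3 × 6 × 10 = 180
  Bracket fracture: 4 × 1 × 5 = 20
  Preload misalignment: 8 × 1 × 5 = 40
  Nozzle contamination: 2 × 1 × 7 = 14
  Rotor deformation: 9 × 9 × 7 = 567
  Bolt torque fatigue crack: 3 × 3 × 3 = 27
RPN > 28: Latch corrosion (30), Membrane degraded (180), Preload misalignment (40), Rotor deformation (567).
Sum: 30 + 180 + 40 + 567 = 817.

817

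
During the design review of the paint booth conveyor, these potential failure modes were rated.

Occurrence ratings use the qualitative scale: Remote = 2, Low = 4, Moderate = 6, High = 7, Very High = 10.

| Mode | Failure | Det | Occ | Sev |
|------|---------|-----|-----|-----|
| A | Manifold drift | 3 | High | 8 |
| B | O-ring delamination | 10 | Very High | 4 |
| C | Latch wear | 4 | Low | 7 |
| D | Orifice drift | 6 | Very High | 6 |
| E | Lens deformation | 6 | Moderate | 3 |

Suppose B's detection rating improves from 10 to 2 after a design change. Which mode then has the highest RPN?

D

RPN = Severity × Occurrence × Detection:
  A: 8 × 7 × 3 = 168
  B: 4 × 10 × 10 = 400
  C: 7 × 4 × 4 = 112
  D: 6 × 10 × 6 = 360
  E: 3 × 6 × 6 = 108
After action: B → 4 × 10 × 2 = 80.
Revised RPNs: D=360, A=168, C=112, E=108, B=80.
Highest is now D (360).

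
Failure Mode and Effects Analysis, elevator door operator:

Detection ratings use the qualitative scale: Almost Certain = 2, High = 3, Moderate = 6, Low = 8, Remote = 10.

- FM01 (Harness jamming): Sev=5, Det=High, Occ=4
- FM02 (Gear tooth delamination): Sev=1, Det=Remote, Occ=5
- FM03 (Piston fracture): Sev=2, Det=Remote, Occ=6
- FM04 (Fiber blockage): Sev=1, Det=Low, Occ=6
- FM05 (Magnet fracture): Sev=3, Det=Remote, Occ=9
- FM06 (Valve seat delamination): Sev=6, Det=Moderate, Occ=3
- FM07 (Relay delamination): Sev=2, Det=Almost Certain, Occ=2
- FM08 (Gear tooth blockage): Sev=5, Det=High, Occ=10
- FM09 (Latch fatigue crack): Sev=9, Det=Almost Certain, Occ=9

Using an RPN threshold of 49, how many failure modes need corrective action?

7

RPN = Severity × Occurrence × Detection:
  FM01: 5 × 4 × 3 = 60
  FM02: 1 × 5 × 10 = 50
  FM03: 2 × 6 × 10 = 120
  FM04: 1 × 6 × 8 = 48
  FM05: 3 × 9 × 10 = 270
  FM06: 6 × 3 × 6 = 108
  FM07: 2 × 2 × 2 = 8
  FM08: 5 × 10 × 3 = 150
  FM09: 9 × 9 × 2 = 162
Modes with RPN ≥ 49: FM01 (60), FM02 (50), FM03 (120), FM05 (270), FM06 (108), FM08 (150), FM09 (162) → 7.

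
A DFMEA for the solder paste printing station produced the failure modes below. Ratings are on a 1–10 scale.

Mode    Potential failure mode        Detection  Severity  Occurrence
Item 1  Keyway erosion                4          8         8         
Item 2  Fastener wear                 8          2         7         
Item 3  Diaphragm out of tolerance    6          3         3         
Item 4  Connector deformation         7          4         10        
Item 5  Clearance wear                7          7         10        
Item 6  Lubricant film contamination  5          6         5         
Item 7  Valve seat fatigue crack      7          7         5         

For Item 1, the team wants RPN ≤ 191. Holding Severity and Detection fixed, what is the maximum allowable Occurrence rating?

5

Item 1: S=8, O=8, D=4 → current RPN = 256.
Fixed product = 32. Need 32 × O ≤ 191, so O ≤ 191/32 = 5.97.
Maximum integer Occurrence rating = 5 (gives RPN 160; O=6 would give 192 > 191).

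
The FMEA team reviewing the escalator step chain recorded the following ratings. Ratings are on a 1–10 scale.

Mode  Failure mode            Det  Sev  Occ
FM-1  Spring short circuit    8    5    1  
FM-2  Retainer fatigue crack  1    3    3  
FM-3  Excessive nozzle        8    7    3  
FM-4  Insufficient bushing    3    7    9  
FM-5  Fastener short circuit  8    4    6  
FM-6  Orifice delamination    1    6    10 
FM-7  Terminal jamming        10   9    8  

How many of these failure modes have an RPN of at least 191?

RPN = Severity × Occurrence × Detection:
  FM-1: 5 × 1 × 8 = 40
  FM-2: 3 × 3 × 1 = 9
  FM-3: 7 × 3 × 8 = 168
  FM-4: 7 × 9 × 3 = 189
  FM-5: 4 × 6 × 8 = 192
  FM-6: 6 × 10 × 1 = 60
  FM-7: 9 × 8 × 10 = 720
Modes with RPN ≥ 191: FM-5 (192), FM-7 (720) → 2.

2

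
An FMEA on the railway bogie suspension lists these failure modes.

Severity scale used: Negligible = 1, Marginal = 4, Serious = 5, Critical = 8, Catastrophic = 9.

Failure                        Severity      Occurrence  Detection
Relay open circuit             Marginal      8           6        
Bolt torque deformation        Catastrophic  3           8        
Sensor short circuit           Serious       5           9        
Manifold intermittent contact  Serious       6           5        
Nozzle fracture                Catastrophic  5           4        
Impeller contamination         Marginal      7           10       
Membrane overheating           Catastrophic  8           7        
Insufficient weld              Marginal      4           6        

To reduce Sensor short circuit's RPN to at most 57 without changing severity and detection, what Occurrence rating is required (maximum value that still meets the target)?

Sensor short circuit: S=5, O=5, D=9 → current RPN = 225.
Fixed product = 45. Need 45 × O ≤ 57, so O ≤ 57/45 = 1.27.
Maximum integer Occurrence rating = 1 (gives RPN 45; O=2 would give 90 > 57).

1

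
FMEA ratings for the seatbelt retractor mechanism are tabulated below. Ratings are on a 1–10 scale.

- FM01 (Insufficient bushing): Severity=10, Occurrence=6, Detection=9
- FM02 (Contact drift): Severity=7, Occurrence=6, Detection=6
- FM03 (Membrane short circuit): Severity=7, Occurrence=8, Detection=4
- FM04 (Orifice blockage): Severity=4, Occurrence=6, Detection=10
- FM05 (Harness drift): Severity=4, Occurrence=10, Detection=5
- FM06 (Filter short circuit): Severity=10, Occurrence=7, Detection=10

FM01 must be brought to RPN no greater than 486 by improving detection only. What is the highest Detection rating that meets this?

FM01: S=10, O=6, D=9 → current RPN = 540.
Fixed product = 60. Need 60 × D ≤ 486, so D ≤ 486/60 = 8.10.
Maximum integer Detection rating = 8 (gives RPN 480; D=9 would give 540 > 486).

8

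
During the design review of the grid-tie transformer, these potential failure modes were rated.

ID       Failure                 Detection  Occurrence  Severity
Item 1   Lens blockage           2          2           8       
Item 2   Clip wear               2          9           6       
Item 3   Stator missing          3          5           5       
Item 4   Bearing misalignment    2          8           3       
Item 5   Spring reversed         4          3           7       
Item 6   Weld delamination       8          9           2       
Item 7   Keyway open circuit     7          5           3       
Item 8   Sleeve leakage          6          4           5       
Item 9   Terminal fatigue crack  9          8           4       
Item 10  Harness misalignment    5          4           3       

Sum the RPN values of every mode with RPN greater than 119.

552

RPN = Severity × Occurrence × Detection:
  Item 1: 8 × 2 × 2 = 32
  Item 2: 6 × 9 × 2 = 108
  Item 3: 5 × 5 × 3 = 75
  Item 4: 3 × 8 × 2 = 48
  Item 5: 7 × 3 × 4 = 84
  Item 6: 2 × 9 × 8 = 144
  Item 7: 3 × 5 × 7 = 105
  Item 8: 5 × 4 × 6 = 120
  Item 9: 4 × 8 × 9 = 288
  Item 10: 3 × 4 × 5 = 60
RPN > 119: Item 6 (144), Item 8 (120), Item 9 (288).
Sum: 144 + 120 + 288 = 552.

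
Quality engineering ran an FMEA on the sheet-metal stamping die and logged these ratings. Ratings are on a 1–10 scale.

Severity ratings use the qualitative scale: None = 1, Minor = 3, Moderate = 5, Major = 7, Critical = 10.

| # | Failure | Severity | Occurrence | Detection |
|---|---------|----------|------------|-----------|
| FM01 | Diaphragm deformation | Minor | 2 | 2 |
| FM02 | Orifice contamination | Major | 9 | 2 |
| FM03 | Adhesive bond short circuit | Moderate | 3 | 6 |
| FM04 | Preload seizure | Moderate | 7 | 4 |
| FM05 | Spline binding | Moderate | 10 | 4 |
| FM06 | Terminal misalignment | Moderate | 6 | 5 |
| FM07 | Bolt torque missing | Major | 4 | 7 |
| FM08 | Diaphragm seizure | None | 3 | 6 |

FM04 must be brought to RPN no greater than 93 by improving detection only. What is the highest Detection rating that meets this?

FM04: S=5, O=7, D=4 → current RPN = 140.
Fixed product = 35. Need 35 × D ≤ 93, so D ≤ 93/35 = 2.66.
Maximum integer Detection rating = 2 (gives RPN 70; D=3 would give 105 > 93).

2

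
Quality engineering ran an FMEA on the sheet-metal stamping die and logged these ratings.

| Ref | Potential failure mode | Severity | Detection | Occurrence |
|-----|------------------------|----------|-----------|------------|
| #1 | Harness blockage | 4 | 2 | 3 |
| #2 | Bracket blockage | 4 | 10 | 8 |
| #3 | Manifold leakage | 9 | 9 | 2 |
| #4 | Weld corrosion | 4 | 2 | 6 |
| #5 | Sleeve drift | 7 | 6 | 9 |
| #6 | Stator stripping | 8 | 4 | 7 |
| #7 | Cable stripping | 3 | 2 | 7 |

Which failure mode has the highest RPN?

#5

RPN = Severity × Occurrence × Detection:
  #1: 4 × 3 × 2 = 24
  #2: 4 × 8 × 10 = 320
  #3: 9 × 2 × 9 = 162
  #4: 4 × 6 × 2 = 48
  #5: 7 × 9 × 6 = 378
  #6: 8 × 7 × 4 = 224
  #7: 3 × 7 × 2 = 42
Highest RPN is 378 → #5.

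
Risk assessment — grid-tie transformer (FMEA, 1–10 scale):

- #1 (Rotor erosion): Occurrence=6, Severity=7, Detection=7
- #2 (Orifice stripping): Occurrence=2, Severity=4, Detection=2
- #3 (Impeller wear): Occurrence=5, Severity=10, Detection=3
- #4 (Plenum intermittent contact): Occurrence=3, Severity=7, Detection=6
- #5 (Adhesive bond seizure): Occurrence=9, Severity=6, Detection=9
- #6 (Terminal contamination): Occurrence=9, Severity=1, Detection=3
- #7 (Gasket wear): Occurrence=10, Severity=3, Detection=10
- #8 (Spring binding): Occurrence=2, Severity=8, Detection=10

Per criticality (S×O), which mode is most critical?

Criticality = Severity × Occurrence:
  #1: 7 × 6 = 42
  #2: 4 × 2 = 8
  #3: 10 × 5 = 50
  #4: 7 × 3 = 21
  #5: 6 × 9 = 54
  #6: 1 × 9 = 9
  #7: 3 × 10 = 30
  #8: 8 × 2 = 16
Highest criticality is 54 → #5.

#5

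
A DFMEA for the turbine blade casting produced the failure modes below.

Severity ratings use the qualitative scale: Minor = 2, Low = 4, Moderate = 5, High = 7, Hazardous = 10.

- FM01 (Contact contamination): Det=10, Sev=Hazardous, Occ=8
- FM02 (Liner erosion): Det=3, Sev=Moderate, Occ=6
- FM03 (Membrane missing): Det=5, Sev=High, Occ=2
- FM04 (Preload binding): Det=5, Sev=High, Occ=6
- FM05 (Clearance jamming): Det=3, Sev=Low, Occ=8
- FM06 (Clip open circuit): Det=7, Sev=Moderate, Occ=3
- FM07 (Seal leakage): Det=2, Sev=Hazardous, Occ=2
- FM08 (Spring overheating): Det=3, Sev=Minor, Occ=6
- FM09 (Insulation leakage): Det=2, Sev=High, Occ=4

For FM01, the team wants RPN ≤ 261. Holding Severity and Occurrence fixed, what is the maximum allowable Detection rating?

3

FM01: S=10, O=8, D=10 → current RPN = 800.
Fixed product = 80. Need 80 × D ≤ 261, so D ≤ 261/80 = 3.26.
Maximum integer Detection rating = 3 (gives RPN 240; D=4 would give 320 > 261).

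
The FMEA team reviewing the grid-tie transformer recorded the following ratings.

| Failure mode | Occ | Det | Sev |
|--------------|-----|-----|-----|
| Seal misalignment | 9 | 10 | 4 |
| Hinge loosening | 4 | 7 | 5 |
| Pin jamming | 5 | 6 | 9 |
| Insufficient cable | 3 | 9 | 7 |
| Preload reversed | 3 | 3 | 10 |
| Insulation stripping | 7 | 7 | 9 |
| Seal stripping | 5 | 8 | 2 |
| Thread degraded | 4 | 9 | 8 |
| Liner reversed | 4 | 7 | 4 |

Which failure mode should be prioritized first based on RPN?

RPN = Severity × Occurrence × Detection:
  Seal misalignment: 4 × 9 × 10 = 360
  Hinge loosening: 5 × 4 × 7 = 140
  Pin jamming: 9 × 5 × 6 = 270
  Insufficient cable: 7 × 3 × 9 = 189
  Preload reversed: 10 × 3 × 3 = 90
  Insulation stripping: 9 × 7 × 7 = 441
  Seal stripping: 2 × 5 × 8 = 80
  Thread degraded: 8 × 4 × 9 = 288
  Liner reversed: 4 × 4 × 7 = 112
Highest RPN is 441 → Insulation stripping.

Insulation stripping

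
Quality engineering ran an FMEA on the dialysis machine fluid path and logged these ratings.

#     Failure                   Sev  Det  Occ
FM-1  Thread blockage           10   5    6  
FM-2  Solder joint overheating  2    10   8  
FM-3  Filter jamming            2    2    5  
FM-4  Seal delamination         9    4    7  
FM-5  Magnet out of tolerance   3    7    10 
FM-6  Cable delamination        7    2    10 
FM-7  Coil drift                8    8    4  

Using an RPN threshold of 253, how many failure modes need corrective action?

RPN = Severity × Occurrence × Detection:
  FM-1: 10 × 6 × 5 = 300
  FM-2: 2 × 8 × 10 = 160
  FM-3: 2 × 5 × 2 = 20
  FM-4: 9 × 7 × 4 = 252
  FM-5: 3 × 10 × 7 = 210
  FM-6: 7 × 10 × 2 = 140
  FM-7: 8 × 4 × 8 = 256
Modes with RPN ≥ 253: FM-1 (300), FM-7 (256) → 2.

2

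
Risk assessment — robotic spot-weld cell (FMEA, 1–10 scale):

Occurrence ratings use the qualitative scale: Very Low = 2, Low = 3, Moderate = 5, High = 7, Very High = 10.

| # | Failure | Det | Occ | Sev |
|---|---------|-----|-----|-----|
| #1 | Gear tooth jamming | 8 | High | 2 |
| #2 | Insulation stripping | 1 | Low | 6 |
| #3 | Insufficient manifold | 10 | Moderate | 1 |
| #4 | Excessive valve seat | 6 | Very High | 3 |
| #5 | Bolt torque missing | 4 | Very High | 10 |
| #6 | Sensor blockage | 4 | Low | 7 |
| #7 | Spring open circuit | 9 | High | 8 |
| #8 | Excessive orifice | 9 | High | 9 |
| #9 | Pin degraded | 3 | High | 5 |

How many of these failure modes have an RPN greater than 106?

RPN = Severity × Occurrence × Detection:
  #1: 2 × 7 × 8 = 112
  #2: 6 × 3 × 1 = 18
  #3: 1 × 5 × 10 = 50
  #4: 3 × 10 × 6 = 180
  #5: 10 × 10 × 4 = 400
  #6: 7 × 3 × 4 = 84
  #7: 8 × 7 × 9 = 504
  #8: 9 × 7 × 9 = 567
  #9: 5 × 7 × 3 = 105
Modes with RPN > 106: #1 (112), #4 (180), #5 (400), #7 (504), #8 (567) → 5.

5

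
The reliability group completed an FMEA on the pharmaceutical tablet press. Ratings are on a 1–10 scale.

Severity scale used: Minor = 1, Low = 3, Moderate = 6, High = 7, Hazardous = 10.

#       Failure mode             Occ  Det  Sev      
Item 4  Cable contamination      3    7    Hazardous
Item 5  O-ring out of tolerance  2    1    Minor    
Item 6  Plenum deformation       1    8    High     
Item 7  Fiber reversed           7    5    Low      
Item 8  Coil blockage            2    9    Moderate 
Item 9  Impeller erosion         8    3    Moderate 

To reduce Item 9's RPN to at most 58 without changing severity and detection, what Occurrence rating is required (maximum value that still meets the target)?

Item 9: S=6, O=8, D=3 → current RPN = 144.
Fixed product = 18. Need 18 × O ≤ 58, so O ≤ 58/18 = 3.22.
Maximum integer Occurrence rating = 3 (gives RPN 54; O=4 would give 72 > 58).

3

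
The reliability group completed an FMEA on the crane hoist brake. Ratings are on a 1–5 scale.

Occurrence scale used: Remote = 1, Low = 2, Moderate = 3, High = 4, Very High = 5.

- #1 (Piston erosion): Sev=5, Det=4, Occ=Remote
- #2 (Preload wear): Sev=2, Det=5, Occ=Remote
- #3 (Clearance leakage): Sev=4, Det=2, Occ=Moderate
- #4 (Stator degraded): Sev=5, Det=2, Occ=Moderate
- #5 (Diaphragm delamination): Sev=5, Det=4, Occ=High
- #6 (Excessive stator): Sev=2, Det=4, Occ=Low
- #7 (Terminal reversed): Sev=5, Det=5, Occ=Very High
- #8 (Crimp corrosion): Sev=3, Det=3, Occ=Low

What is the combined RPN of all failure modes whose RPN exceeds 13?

RPN = Severity × Occurrence × Detection:
  #1: 5 × 1 × 4 = 20
  #2: 2 × 1 × 5 = 10
  #3: 4 × 3 × 2 = 24
  #4: 5 × 3 × 2 = 30
  #5: 5 × 4 × 4 = 80
  #6: 2 × 2 × 4 = 16
  #7: 5 × 5 × 5 = 125
  #8: 3 × 2 × 3 = 18
RPN > 13: #1 (20), #3 (24), #4 (30), #5 (80), #6 (16), #7 (125), #8 (18).
Sum: 20 + 24 + 30 + 80 + 16 + 125 + 18 = 313.

313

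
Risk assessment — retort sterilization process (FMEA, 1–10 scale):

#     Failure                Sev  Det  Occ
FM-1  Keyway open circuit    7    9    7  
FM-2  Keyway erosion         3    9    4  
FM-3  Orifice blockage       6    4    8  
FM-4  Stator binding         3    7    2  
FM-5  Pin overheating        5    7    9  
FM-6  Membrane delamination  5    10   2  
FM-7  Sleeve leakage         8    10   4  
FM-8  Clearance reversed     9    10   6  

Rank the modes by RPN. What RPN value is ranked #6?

RPN = Severity × Occurrence × Detection:
  FM-1: 7 × 7 × 9 = 441
  FM-2: 3 × 4 × 9 = 108
  FM-3: 6 × 8 × 4 = 192
  FM-4: 3 × 2 × 7 = 42
  FM-5: 5 × 9 × 7 = 315
  FM-6: 5 × 2 × 10 = 100
  FM-7: 8 × 4 × 10 = 320
  FM-8: 9 × 6 × 10 = 540
Sorted descending: 540, 441, 320, 315, 192, 108, 100, 42.
The sixth-highest RPN is 108 (FM-2).

108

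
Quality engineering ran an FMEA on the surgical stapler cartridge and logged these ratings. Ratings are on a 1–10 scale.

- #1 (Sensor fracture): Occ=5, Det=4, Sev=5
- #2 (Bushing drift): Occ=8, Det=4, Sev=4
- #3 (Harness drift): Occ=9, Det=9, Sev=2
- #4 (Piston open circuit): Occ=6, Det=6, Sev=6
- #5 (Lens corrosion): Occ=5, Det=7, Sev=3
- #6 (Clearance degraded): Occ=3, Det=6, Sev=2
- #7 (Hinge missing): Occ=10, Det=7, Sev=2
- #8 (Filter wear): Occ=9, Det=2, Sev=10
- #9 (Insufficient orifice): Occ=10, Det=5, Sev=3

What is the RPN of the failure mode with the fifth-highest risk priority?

RPN = Severity × Occurrence × Detection:
  #1: 5 × 5 × 4 = 100
  #2: 4 × 8 × 4 = 128
  #3: 2 × 9 × 9 = 162
  #4: 6 × 6 × 6 = 216
  #5: 3 × 5 × 7 = 105
  #6: 2 × 3 × 6 = 36
  #7: 2 × 10 × 7 = 140
  #8: 10 × 9 × 2 = 180
  #9: 3 × 10 × 5 = 150
Sorted descending: 216, 180, 162, 150, 140, 128, 105, 100, 36.
The fifth-highest RPN is 140 (#7).

140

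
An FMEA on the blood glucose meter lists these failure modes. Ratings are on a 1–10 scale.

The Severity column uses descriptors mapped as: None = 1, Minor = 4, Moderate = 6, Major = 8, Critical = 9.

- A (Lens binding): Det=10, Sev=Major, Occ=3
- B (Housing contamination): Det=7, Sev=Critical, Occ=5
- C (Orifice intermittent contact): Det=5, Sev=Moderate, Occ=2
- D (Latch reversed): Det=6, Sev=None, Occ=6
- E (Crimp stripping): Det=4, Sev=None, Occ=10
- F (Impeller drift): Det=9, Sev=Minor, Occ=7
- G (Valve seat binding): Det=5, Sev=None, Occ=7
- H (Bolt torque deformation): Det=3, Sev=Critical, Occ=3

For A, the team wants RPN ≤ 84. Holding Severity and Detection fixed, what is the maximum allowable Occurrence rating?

1

A: S=8, O=3, D=10 → current RPN = 240.
Fixed product = 80. Need 80 × O ≤ 84, so O ≤ 84/80 = 1.05.
Maximum integer Occurrence rating = 1 (gives RPN 80; O=2 would give 160 > 84).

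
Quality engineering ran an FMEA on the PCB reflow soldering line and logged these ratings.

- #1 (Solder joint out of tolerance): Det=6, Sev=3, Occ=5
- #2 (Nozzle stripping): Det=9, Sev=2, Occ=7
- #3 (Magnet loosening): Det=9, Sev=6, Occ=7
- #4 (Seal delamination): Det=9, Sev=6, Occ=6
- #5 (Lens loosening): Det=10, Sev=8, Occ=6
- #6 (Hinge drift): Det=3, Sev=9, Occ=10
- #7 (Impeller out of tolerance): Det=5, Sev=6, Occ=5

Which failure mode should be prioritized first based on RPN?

#5

RPN = Severity × Occurrence × Detection:
  #1: 3 × 5 × 6 = 90
  #2: 2 × 7 × 9 = 126
  #3: 6 × 7 × 9 = 378
  #4: 6 × 6 × 9 = 324
  #5: 8 × 6 × 10 = 480
  #6: 9 × 10 × 3 = 270
  #7: 6 × 5 × 5 = 150
Highest RPN is 480 → #5.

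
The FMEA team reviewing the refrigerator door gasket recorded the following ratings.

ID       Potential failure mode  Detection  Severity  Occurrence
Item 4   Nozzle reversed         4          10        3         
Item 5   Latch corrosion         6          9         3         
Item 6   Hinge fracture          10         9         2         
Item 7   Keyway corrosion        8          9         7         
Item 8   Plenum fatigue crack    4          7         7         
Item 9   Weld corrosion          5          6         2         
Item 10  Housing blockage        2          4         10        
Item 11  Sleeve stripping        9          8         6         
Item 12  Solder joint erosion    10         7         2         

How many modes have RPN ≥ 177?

4

RPN = Severity × Occurrence × Detection:
  Item 4: 10 × 3 × 4 = 120
  Item 5: 9 × 3 × 6 = 162
  Item 6: 9 × 2 × 10 = 180
  Item 7: 9 × 7 × 8 = 504
  Item 8: 7 × 7 × 4 = 196
  Item 9: 6 × 2 × 5 = 60
  Item 10: 4 × 10 × 2 = 80
  Item 11: 8 × 6 × 9 = 432
  Item 12: 7 × 2 × 10 = 140
Modes with RPN ≥ 177: Item 6 (180), Item 7 (504), Item 8 (196), Item 11 (432) → 4.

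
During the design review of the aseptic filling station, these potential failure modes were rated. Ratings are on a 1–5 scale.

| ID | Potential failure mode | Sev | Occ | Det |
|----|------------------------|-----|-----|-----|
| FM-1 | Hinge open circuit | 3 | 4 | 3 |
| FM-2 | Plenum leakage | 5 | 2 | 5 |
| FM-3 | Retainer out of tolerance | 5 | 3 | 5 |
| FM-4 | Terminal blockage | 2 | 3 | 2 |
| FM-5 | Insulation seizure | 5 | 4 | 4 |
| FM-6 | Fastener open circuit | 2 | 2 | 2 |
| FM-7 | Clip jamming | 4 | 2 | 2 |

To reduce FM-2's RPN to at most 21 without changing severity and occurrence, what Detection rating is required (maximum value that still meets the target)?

FM-2: S=5, O=2, D=5 → current RPN = 50.
Fixed product = 10. Need 10 × D ≤ 21, so D ≤ 21/10 = 2.10.
Maximum integer Detection rating = 2 (gives RPN 20; D=3 would give 30 > 21).

2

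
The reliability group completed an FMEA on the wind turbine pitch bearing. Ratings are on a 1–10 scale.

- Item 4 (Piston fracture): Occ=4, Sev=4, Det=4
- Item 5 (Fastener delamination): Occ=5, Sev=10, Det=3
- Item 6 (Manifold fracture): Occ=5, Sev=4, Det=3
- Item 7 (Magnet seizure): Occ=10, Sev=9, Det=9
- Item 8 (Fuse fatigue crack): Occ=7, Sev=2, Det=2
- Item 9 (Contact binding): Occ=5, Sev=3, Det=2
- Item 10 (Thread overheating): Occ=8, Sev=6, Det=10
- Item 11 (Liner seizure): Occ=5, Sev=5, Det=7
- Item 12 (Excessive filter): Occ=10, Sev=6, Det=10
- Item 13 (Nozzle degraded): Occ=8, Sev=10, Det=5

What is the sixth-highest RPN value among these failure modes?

RPN = Severity × Occurrence × Detection:
  Item 4: 4 × 4 × 4 = 64
  Item 5: 10 × 5 × 3 = 150
  Item 6: 4 × 5 × 3 = 60
  Item 7: 9 × 10 × 9 = 810
  Item 8: 2 × 7 × 2 = 28
  Item 9: 3 × 5 × 2 = 30
  Item 10: 6 × 8 × 10 = 480
  Item 11: 5 × 5 × 7 = 175
  Item 12: 6 × 10 × 10 = 600
  Item 13: 10 × 8 × 5 = 400
Sorted descending: 810, 600, 480, 400, 175, 150, 64, 60, 30, 28.
The sixth-highest RPN is 150 (Item 5).

150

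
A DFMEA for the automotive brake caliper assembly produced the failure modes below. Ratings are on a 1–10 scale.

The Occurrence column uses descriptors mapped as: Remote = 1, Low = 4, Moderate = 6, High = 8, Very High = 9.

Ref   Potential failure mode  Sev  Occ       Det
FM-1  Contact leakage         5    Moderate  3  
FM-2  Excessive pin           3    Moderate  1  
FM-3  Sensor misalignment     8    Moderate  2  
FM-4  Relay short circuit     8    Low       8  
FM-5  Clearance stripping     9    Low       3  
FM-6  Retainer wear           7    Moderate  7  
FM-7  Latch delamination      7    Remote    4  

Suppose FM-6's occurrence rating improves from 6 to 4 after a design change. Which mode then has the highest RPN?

FM-4

RPN = Severity × Occurrence × Detection:
  FM-1: 5 × 6 × 3 = 90
  FM-2: 3 × 6 × 1 = 18
  FM-3: 8 × 6 × 2 = 96
  FM-4: 8 × 4 × 8 = 256
  FM-5: 9 × 4 × 3 = 108
  FM-6: 7 × 6 × 7 = 294
  FM-7: 7 × 1 × 4 = 28
After action: FM-6 → 7 × 4 × 7 = 196.
Revised RPNs: FM-4=256, FM-6=196, FM-5=108, FM-3=96, FM-1=90, FM-7=28, FM-2=18.
Highest is now FM-4 (256).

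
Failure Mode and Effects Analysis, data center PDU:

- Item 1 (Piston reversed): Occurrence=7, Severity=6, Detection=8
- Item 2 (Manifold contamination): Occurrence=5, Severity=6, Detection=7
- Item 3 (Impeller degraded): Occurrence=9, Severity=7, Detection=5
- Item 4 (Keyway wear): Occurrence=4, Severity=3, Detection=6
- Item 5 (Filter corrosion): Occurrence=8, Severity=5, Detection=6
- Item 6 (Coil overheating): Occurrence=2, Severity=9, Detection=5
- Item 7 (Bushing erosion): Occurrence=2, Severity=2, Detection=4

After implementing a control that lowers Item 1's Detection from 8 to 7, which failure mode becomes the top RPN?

Item 3

RPN = Severity × Occurrence × Detection:
  Item 1: 6 × 7 × 8 = 336
  Item 2: 6 × 5 × 7 = 210
  Item 3: 7 × 9 × 5 = 315
  Item 4: 3 × 4 × 6 = 72
  Item 5: 5 × 8 × 6 = 240
  Item 6: 9 × 2 × 5 = 90
  Item 7: 2 × 2 × 4 = 16
After action: Item 1 → 6 × 7 × 7 = 294.
Revised RPNs: Item 3=315, Item 1=294, Item 5=240, Item 2=210, Item 6=90, Item 4=72, Item 7=16.
Highest is now Item 3 (315).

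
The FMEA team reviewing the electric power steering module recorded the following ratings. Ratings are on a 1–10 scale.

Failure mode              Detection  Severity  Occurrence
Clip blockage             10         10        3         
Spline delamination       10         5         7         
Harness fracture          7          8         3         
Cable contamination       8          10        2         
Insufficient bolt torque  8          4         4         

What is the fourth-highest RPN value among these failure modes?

160

RPN = Severity × Occurrence × Detection:
  Clip blockage: 10 × 3 × 10 = 300
  Spline delamination: 5 × 7 × 10 = 350
  Harness fracture: 8 × 3 × 7 = 168
  Cable contamination: 10 × 2 × 8 = 160
  Insufficient bolt torque: 4 × 4 × 8 = 128
Sorted descending: 350, 300, 168, 160, 128.
The fourth-highest RPN is 160 (Cable contamination).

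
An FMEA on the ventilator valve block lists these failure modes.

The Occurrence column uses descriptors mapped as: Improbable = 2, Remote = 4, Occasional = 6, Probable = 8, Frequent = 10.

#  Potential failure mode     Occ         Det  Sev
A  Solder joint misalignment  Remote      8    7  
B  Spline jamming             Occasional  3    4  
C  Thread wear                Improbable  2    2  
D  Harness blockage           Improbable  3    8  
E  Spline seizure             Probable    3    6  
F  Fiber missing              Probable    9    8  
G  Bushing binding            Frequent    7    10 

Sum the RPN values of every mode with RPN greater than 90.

RPN = Severity × Occurrence × Detection:
  A: 7 × 4 × 8 = 224
  B: 4 × 6 × 3 = 72
  C: 2 × 2 × 2 = 8
  D: 8 × 2 × 3 = 48
  E: 6 × 8 × 3 = 144
  F: 8 × 8 × 9 = 576
  G: 10 × 10 × 7 = 700
RPN > 90: A (224), E (144), F (576), G (700).
Sum: 224 + 144 + 576 + 700 = 1644.

1644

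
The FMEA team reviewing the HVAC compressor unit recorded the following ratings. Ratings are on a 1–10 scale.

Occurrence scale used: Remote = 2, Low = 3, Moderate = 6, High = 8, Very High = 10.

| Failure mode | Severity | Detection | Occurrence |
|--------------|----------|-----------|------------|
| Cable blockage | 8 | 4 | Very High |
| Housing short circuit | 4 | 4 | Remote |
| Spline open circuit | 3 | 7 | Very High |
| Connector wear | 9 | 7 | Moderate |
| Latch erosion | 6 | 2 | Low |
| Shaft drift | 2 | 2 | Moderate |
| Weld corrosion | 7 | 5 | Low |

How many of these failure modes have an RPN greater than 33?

RPN = Severity × Occurrence × Detection:
  Cable blockage: 8 × 10 × 4 = 320
  Housing short circuit: 4 × 2 × 4 = 32
  Spline open circuit: 3 × 10 × 7 = 210
  Connector wear: 9 × 6 × 7 = 378
  Latch erosion: 6 × 3 × 2 = 36
  Shaft drift: 2 × 6 × 2 = 24
  Weld corrosion: 7 × 3 × 5 = 105
Modes with RPN > 33: Cable blockage (320), Spline open circuit (210), Connector wear (378), Latch erosion (36), Weld corrosion (105) → 5.

5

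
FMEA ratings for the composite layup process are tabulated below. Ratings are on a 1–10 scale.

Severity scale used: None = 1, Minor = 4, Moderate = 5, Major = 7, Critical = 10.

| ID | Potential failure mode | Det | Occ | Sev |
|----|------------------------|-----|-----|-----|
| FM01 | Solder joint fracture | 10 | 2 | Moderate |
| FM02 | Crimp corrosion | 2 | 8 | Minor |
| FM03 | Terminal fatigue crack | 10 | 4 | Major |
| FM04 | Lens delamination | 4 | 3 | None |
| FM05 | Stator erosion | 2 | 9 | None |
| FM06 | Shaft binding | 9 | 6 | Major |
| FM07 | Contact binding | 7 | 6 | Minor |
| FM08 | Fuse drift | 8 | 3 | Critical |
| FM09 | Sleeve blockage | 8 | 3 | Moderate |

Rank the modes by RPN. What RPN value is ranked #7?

RPN = Severity × Occurrence × Detection:
  FM01: 5 × 2 × 10 = 100
  FM02: 4 × 8 × 2 = 64
  FM03: 7 × 4 × 10 = 280
  FM04: 1 × 3 × 4 = 12
  FM05: 1 × 9 × 2 = 18
  FM06: 7 × 6 × 9 = 378
  FM07: 4 × 6 × 7 = 168
  FM08: 10 × 3 × 8 = 240
  FM09: 5 × 3 × 8 = 120
Sorted descending: 378, 280, 240, 168, 120, 100, 64, 18, 12.
The seventh-highest RPN is 64 (FM02).

64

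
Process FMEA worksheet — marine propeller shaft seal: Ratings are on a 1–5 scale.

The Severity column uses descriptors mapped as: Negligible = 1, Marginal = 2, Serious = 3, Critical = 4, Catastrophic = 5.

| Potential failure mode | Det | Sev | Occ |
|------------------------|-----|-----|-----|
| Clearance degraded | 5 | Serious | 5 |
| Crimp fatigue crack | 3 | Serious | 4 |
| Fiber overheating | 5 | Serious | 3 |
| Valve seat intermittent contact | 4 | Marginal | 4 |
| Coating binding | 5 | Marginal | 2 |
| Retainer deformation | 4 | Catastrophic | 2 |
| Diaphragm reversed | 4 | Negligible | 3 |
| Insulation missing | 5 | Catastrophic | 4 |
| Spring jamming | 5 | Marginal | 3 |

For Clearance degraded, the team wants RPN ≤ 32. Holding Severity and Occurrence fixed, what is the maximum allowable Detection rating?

Clearance degraded: S=3, O=5, D=5 → current RPN = 75.
Fixed product = 15. Need 15 × D ≤ 32, so D ≤ 32/15 = 2.13.
Maximum integer Detection rating = 2 (gives RPN 30; D=3 would give 45 > 32).

2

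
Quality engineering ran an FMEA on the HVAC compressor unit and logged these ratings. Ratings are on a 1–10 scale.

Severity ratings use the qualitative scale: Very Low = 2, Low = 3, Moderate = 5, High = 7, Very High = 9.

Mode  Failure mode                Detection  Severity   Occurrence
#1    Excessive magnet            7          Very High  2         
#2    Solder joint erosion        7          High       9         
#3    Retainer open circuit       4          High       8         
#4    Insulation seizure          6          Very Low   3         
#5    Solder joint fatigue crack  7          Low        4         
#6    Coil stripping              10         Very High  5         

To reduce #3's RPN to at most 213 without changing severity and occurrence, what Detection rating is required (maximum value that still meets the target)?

#3: S=7, O=8, D=4 → current RPN = 224.
Fixed product = 56. Need 56 × D ≤ 213, so D ≤ 213/56 = 3.80.
Maximum integer Detection rating = 3 (gives RPN 168; D=4 would give 224 > 213).

3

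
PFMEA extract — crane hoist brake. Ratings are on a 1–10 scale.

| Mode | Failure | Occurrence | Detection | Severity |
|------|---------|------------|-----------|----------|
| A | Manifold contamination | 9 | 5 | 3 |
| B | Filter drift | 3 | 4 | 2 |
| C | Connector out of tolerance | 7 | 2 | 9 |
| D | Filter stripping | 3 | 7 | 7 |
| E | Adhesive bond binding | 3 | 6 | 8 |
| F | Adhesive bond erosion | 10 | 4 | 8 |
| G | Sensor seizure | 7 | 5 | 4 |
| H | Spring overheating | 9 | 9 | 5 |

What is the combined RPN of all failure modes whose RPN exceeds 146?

RPN = Severity × Occurrence × Detection:
  A: 3 × 9 × 5 = 135
  B: 2 × 3 × 4 = 24
  C: 9 × 7 × 2 = 126
  D: 7 × 3 × 7 = 147
  E: 8 × 3 × 6 = 144
  F: 8 × 10 × 4 = 320
  G: 4 × 7 × 5 = 140
  H: 5 × 9 × 9 = 405
RPN > 146: D (147), F (320), H (405).
Sum: 147 + 320 + 405 = 872.

872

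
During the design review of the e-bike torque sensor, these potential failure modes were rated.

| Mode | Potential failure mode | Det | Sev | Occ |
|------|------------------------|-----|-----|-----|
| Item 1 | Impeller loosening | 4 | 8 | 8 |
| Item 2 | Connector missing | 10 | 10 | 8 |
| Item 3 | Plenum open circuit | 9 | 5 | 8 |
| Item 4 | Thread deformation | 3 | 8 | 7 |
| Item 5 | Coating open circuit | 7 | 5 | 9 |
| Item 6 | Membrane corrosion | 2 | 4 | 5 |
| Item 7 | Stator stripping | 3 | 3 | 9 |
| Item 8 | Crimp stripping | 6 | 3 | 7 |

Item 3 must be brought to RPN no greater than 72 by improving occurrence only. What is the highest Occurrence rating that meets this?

1

Item 3: S=5, O=8, D=9 → current RPN = 360.
Fixed product = 45. Need 45 × O ≤ 72, so O ≤ 72/45 = 1.60.
Maximum integer Occurrence rating = 1 (gives RPN 45; O=2 would give 90 > 72).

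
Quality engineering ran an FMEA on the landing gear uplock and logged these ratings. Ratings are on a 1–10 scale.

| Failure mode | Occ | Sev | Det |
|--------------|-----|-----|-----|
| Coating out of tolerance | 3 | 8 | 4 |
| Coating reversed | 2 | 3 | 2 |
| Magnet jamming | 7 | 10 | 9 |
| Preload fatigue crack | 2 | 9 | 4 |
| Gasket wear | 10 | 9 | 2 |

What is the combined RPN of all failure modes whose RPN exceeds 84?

906

RPN = Severity × Occurrence × Detection:
  Coating out of tolerance: 8 × 3 × 4 = 96
  Coating reversed: 3 × 2 × 2 = 12
  Magnet jamming: 10 × 7 × 9 = 630
  Preload fatigue crack: 9 × 2 × 4 = 72
  Gasket wear: 9 × 10 × 2 = 180
RPN > 84: Coating out of tolerance (96), Magnet jamming (630), Gasket wear (180).
Sum: 96 + 630 + 180 = 906.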